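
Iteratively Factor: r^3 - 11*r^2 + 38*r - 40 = (r - 4)*(r^2 - 7*r + 10) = (r - 5)*(r - 4)*(r - 2)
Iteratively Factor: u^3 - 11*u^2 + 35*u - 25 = (u - 5)*(u^2 - 6*u + 5) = (u - 5)*(u - 1)*(u - 5)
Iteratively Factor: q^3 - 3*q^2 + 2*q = (q - 1)*(q^2 - 2*q) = q*(q - 1)*(q - 2)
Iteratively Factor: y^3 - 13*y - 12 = (y - 4)*(y^2 + 4*y + 3) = (y - 4)*(y + 1)*(y + 3)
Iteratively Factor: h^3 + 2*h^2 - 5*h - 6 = (h - 2)*(h^2 + 4*h + 3) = (h - 2)*(h + 1)*(h + 3)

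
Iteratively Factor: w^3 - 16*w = (w)*(w^2 - 16) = w*(w + 4)*(w - 4)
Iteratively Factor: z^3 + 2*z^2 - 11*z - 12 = (z + 4)*(z^2 - 2*z - 3) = (z + 1)*(z + 4)*(z - 3)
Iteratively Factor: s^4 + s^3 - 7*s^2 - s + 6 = (s - 1)*(s^3 + 2*s^2 - 5*s - 6) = (s - 1)*(s + 3)*(s^2 - s - 2) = (s - 1)*(s + 1)*(s + 3)*(s - 2)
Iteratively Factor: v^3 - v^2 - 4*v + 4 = (v - 1)*(v^2 - 4) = (v - 1)*(v + 2)*(v - 2)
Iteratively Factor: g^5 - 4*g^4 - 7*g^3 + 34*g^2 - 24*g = (g - 2)*(g^4 - 2*g^3 - 11*g^2 + 12*g) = (g - 2)*(g + 3)*(g^3 - 5*g^2 + 4*g) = g*(g - 2)*(g + 3)*(g^2 - 5*g + 4) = g*(g - 2)*(g - 1)*(g + 3)*(g - 4)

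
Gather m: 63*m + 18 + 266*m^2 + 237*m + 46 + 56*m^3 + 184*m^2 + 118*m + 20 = 56*m^3 + 450*m^2 + 418*m + 84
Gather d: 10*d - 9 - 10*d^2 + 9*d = -10*d^2 + 19*d - 9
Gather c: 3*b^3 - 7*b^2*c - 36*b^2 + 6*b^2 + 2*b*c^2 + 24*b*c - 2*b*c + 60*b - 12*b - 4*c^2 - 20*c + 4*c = 3*b^3 - 30*b^2 + 48*b + c^2*(2*b - 4) + c*(-7*b^2 + 22*b - 16)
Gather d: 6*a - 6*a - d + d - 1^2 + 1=0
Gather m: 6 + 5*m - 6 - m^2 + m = -m^2 + 6*m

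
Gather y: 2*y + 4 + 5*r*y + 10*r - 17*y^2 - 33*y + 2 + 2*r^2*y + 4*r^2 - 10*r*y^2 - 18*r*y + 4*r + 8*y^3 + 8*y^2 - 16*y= 4*r^2 + 14*r + 8*y^3 + y^2*(-10*r - 9) + y*(2*r^2 - 13*r - 47) + 6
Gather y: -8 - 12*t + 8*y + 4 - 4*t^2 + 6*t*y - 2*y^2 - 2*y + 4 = -4*t^2 - 12*t - 2*y^2 + y*(6*t + 6)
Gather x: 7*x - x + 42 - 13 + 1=6*x + 30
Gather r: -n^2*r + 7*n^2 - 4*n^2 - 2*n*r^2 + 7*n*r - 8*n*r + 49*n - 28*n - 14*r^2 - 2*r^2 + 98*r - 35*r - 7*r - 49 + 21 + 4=3*n^2 + 21*n + r^2*(-2*n - 16) + r*(-n^2 - n + 56) - 24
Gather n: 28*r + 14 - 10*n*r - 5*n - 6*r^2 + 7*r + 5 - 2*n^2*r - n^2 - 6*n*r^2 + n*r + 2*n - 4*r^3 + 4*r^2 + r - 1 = n^2*(-2*r - 1) + n*(-6*r^2 - 9*r - 3) - 4*r^3 - 2*r^2 + 36*r + 18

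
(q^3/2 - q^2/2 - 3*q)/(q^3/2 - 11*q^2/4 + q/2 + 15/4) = 2*q*(q^2 - q - 6)/(2*q^3 - 11*q^2 + 2*q + 15)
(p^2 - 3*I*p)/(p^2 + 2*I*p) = (p - 3*I)/(p + 2*I)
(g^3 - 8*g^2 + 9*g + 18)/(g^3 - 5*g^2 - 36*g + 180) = (g^2 - 2*g - 3)/(g^2 + g - 30)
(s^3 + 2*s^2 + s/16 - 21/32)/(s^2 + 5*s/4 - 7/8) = s + 3/4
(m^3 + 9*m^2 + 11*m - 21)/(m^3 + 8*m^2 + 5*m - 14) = (m + 3)/(m + 2)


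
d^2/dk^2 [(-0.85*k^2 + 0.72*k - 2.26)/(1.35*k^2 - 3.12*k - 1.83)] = (-4.536*k^3 - 37.31265*k^2 + 67.78728*k - 69.081102)/(2.460375*k^6 - 17.0586*k^5 + 29.418795*k^4 + 15.876432*k^3 - 39.878811*k^2 - 31.345704*k - 6.128487)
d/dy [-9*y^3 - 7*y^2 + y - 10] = -27*y^2 - 14*y + 1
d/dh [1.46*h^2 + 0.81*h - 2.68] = 2.92*h + 0.81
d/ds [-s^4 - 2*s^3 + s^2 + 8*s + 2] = -4*s^3 - 6*s^2 + 2*s + 8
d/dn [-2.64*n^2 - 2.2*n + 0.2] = -5.28*n - 2.2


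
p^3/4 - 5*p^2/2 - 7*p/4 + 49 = (p/4 + 1)*(p - 7)^2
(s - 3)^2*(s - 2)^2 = s^4 - 10*s^3 + 37*s^2 - 60*s + 36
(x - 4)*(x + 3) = x^2 - x - 12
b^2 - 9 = (b - 3)*(b + 3)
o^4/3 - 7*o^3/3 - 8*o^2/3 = o^2*(o/3 + 1/3)*(o - 8)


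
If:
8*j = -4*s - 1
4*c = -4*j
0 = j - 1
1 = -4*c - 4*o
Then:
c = -1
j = 1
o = 3/4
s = -9/4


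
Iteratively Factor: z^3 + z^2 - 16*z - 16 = (z + 4)*(z^2 - 3*z - 4) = (z + 1)*(z + 4)*(z - 4)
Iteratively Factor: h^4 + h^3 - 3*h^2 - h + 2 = (h - 1)*(h^3 + 2*h^2 - h - 2) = (h - 1)*(h + 1)*(h^2 + h - 2) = (h - 1)*(h + 1)*(h + 2)*(h - 1)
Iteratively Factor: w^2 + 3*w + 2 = (w + 2)*(w + 1)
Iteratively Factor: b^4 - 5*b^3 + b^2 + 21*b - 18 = (b + 2)*(b^3 - 7*b^2 + 15*b - 9) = (b - 3)*(b + 2)*(b^2 - 4*b + 3) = (b - 3)*(b - 1)*(b + 2)*(b - 3)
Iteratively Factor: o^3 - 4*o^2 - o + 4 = (o - 1)*(o^2 - 3*o - 4) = (o - 4)*(o - 1)*(o + 1)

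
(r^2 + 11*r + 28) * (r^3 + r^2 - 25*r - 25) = r^5 + 12*r^4 + 14*r^3 - 272*r^2 - 975*r - 700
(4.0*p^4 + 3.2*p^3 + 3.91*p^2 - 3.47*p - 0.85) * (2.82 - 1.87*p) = -7.48*p^5 + 5.296*p^4 + 1.7123*p^3 + 17.5151*p^2 - 8.1959*p - 2.397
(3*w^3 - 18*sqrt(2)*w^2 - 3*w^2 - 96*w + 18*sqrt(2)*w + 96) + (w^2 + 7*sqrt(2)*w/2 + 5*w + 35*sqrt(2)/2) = 3*w^3 - 18*sqrt(2)*w^2 - 2*w^2 - 91*w + 43*sqrt(2)*w/2 + 35*sqrt(2)/2 + 96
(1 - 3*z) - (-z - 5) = 6 - 2*z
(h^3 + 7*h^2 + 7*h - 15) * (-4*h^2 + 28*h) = -4*h^5 + 168*h^3 + 256*h^2 - 420*h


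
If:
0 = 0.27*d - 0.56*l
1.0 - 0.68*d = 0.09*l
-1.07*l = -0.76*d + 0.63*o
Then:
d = 1.38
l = 0.67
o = 0.54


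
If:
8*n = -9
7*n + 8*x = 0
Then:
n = -9/8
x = 63/64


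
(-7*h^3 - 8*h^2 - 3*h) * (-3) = 21*h^3 + 24*h^2 + 9*h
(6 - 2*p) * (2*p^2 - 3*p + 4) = -4*p^3 + 18*p^2 - 26*p + 24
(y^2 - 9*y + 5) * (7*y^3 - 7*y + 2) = 7*y^5 - 63*y^4 + 28*y^3 + 65*y^2 - 53*y + 10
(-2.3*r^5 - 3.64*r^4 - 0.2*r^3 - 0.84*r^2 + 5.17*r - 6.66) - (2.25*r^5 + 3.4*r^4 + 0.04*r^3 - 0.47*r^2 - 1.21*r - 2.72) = -4.55*r^5 - 7.04*r^4 - 0.24*r^3 - 0.37*r^2 + 6.38*r - 3.94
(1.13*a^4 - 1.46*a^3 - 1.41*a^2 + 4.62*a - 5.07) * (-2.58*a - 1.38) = -2.9154*a^5 + 2.2074*a^4 + 5.6526*a^3 - 9.9738*a^2 + 6.705*a + 6.9966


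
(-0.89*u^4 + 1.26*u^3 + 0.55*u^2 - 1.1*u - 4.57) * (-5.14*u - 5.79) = 4.5746*u^5 - 1.3233*u^4 - 10.1224*u^3 + 2.4695*u^2 + 29.8588*u + 26.4603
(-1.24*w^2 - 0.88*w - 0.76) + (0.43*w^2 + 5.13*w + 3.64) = -0.81*w^2 + 4.25*w + 2.88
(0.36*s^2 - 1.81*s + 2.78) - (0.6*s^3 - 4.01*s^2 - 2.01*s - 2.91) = -0.6*s^3 + 4.37*s^2 + 0.2*s + 5.69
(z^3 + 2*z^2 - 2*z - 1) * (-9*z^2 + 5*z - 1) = -9*z^5 - 13*z^4 + 27*z^3 - 3*z^2 - 3*z + 1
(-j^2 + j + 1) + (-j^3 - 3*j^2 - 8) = -j^3 - 4*j^2 + j - 7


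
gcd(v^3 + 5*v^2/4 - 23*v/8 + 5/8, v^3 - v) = v - 1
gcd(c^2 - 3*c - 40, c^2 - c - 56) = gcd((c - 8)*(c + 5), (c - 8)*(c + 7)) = c - 8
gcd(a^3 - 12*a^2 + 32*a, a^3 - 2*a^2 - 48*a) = a^2 - 8*a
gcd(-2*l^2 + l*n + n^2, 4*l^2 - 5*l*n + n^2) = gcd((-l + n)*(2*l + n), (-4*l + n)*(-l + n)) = l - n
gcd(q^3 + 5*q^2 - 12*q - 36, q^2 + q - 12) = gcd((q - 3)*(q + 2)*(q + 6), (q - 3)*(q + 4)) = q - 3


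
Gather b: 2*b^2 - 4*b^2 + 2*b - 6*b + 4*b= -2*b^2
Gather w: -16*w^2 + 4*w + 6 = -16*w^2 + 4*w + 6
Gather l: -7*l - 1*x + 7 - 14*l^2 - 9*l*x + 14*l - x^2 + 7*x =-14*l^2 + l*(7 - 9*x) - x^2 + 6*x + 7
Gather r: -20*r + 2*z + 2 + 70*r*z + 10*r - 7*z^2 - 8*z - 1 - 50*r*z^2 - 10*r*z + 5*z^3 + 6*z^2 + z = r*(-50*z^2 + 60*z - 10) + 5*z^3 - z^2 - 5*z + 1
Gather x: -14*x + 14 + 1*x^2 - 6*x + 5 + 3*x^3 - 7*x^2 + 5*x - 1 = 3*x^3 - 6*x^2 - 15*x + 18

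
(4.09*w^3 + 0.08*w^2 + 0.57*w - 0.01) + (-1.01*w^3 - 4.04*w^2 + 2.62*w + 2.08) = 3.08*w^3 - 3.96*w^2 + 3.19*w + 2.07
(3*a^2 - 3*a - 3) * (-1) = -3*a^2 + 3*a + 3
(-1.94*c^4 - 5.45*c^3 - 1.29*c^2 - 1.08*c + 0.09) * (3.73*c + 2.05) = -7.2362*c^5 - 24.3055*c^4 - 15.9842*c^3 - 6.6729*c^2 - 1.8783*c + 0.1845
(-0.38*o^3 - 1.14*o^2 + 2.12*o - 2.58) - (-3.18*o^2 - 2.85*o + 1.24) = -0.38*o^3 + 2.04*o^2 + 4.97*o - 3.82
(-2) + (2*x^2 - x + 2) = 2*x^2 - x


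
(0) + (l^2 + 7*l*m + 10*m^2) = l^2 + 7*l*m + 10*m^2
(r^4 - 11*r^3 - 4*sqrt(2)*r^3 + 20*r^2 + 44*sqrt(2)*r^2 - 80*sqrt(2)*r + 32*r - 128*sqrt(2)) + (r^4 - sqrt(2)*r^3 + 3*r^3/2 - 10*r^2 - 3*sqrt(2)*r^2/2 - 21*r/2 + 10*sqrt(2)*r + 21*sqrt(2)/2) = 2*r^4 - 19*r^3/2 - 5*sqrt(2)*r^3 + 10*r^2 + 85*sqrt(2)*r^2/2 - 70*sqrt(2)*r + 43*r/2 - 235*sqrt(2)/2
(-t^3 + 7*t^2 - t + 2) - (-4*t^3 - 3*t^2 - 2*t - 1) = 3*t^3 + 10*t^2 + t + 3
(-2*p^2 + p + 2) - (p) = 2 - 2*p^2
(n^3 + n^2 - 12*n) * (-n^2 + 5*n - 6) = -n^5 + 4*n^4 + 11*n^3 - 66*n^2 + 72*n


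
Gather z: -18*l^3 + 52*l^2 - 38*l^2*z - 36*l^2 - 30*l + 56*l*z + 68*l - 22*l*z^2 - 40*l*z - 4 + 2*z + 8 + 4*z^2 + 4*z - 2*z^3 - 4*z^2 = -18*l^3 + 16*l^2 - 22*l*z^2 + 38*l - 2*z^3 + z*(-38*l^2 + 16*l + 6) + 4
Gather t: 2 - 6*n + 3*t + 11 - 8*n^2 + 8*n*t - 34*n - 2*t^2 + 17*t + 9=-8*n^2 - 40*n - 2*t^2 + t*(8*n + 20) + 22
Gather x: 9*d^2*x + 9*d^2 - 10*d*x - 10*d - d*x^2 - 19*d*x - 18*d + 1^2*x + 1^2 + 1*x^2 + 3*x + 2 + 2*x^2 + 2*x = 9*d^2 - 28*d + x^2*(3 - d) + x*(9*d^2 - 29*d + 6) + 3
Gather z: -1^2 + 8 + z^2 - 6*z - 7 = z^2 - 6*z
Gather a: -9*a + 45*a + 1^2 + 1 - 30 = 36*a - 28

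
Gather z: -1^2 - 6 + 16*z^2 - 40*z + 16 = 16*z^2 - 40*z + 9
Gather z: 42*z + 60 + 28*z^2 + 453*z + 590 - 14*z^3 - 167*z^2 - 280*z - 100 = -14*z^3 - 139*z^2 + 215*z + 550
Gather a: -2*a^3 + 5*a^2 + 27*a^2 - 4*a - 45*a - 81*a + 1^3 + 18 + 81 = -2*a^3 + 32*a^2 - 130*a + 100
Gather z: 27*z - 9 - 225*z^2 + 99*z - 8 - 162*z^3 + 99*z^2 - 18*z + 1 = -162*z^3 - 126*z^2 + 108*z - 16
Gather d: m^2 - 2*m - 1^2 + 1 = m^2 - 2*m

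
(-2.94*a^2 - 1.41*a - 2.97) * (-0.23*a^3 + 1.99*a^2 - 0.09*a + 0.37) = 0.6762*a^5 - 5.5263*a^4 - 1.8582*a^3 - 6.8712*a^2 - 0.2544*a - 1.0989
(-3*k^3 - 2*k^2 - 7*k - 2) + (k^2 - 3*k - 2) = -3*k^3 - k^2 - 10*k - 4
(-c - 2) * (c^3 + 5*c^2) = -c^4 - 7*c^3 - 10*c^2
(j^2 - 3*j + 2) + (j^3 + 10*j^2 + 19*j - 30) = j^3 + 11*j^2 + 16*j - 28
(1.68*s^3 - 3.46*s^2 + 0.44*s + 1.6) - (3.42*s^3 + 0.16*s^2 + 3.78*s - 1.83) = -1.74*s^3 - 3.62*s^2 - 3.34*s + 3.43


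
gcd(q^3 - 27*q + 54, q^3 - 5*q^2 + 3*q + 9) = q^2 - 6*q + 9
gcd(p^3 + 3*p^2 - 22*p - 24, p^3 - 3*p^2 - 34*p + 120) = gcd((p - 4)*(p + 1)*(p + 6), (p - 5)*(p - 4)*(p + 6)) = p^2 + 2*p - 24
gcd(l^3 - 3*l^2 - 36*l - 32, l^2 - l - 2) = l + 1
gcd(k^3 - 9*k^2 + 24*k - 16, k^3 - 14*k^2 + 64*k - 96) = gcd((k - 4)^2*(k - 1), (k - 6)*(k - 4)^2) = k^2 - 8*k + 16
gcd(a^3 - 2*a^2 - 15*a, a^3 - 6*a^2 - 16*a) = a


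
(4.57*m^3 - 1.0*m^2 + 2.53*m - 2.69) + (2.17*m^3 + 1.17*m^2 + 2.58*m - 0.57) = 6.74*m^3 + 0.17*m^2 + 5.11*m - 3.26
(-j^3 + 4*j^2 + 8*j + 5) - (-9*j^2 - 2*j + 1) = -j^3 + 13*j^2 + 10*j + 4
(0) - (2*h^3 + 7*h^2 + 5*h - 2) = -2*h^3 - 7*h^2 - 5*h + 2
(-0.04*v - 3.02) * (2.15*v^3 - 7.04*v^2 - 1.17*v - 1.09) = -0.086*v^4 - 6.2114*v^3 + 21.3076*v^2 + 3.577*v + 3.2918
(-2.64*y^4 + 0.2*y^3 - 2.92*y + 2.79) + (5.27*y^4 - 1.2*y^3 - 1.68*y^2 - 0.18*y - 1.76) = 2.63*y^4 - 1.0*y^3 - 1.68*y^2 - 3.1*y + 1.03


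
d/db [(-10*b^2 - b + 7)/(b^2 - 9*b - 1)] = (91*b^2 + 6*b + 64)/(b^4 - 18*b^3 + 79*b^2 + 18*b + 1)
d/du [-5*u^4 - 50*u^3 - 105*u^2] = 10*u*(-2*u^2 - 15*u - 21)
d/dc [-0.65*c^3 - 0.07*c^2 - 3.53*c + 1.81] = -1.95*c^2 - 0.14*c - 3.53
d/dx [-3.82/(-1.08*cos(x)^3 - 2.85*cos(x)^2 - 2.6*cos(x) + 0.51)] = (12.3768*cos(x)^2 + 21.774*cos(x) + 9.932)*sin(x)/(1.08*cos(x)^3 + 2.85*cos(x)^2 + 2.6*cos(x) - 0.51)^2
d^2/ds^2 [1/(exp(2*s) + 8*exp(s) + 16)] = 4*(exp(s) - 2)*exp(s)/(exp(4*s) + 16*exp(3*s) + 96*exp(2*s) + 256*exp(s) + 256)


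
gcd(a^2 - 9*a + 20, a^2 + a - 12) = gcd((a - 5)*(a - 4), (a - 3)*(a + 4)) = 1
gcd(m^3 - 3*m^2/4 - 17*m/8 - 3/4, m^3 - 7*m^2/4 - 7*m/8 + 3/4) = m^2 - 5*m/4 - 3/2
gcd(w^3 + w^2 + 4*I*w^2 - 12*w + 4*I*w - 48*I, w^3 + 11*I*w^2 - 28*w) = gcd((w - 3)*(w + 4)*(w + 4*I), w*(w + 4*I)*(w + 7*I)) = w + 4*I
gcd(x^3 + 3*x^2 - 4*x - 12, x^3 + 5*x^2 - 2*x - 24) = x^2 + x - 6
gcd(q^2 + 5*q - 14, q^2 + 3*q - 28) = q + 7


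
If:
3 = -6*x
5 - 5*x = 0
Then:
No Solution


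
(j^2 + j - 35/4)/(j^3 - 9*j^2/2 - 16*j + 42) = (j - 5/2)/(j^2 - 8*j + 12)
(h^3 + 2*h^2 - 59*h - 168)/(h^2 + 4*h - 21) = (h^2 - 5*h - 24)/(h - 3)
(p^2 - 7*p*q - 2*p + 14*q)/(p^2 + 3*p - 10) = (p - 7*q)/(p + 5)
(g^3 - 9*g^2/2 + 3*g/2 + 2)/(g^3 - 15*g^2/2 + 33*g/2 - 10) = (2*g + 1)/(2*g - 5)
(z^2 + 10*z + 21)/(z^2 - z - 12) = (z + 7)/(z - 4)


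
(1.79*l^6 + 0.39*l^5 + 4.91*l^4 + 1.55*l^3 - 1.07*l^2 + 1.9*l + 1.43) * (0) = 0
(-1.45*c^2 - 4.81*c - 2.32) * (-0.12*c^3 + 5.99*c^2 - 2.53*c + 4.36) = 0.174*c^5 - 8.1083*c^4 - 24.865*c^3 - 8.0495*c^2 - 15.102*c - 10.1152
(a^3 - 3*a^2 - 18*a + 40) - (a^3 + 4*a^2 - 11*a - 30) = -7*a^2 - 7*a + 70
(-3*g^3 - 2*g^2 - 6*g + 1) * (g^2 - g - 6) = -3*g^5 + g^4 + 14*g^3 + 19*g^2 + 35*g - 6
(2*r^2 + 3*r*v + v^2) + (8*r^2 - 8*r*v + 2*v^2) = 10*r^2 - 5*r*v + 3*v^2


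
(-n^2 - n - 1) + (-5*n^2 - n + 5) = -6*n^2 - 2*n + 4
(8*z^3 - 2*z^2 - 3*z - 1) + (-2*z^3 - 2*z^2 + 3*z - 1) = 6*z^3 - 4*z^2 - 2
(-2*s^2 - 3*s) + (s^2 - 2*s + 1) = -s^2 - 5*s + 1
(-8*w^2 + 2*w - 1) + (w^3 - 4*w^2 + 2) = w^3 - 12*w^2 + 2*w + 1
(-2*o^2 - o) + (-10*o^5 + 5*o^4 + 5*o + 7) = -10*o^5 + 5*o^4 - 2*o^2 + 4*o + 7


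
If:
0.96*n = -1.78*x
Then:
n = -1.85416666666667*x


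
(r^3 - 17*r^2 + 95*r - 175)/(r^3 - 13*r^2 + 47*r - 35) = (r - 5)/(r - 1)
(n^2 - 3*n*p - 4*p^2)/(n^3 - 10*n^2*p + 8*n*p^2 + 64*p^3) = (-n - p)/(-n^2 + 6*n*p + 16*p^2)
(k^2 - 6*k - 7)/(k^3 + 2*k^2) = (k^2 - 6*k - 7)/(k^2*(k + 2))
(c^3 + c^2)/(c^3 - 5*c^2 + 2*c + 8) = c^2/(c^2 - 6*c + 8)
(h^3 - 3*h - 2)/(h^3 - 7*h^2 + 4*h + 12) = (h + 1)/(h - 6)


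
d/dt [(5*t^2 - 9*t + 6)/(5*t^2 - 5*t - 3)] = (20*t^2 - 90*t + 57)/(25*t^4 - 50*t^3 - 5*t^2 + 30*t + 9)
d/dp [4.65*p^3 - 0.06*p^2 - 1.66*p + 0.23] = 13.95*p^2 - 0.12*p - 1.66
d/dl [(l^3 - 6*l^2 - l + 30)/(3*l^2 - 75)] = (l^2 + 10*l + 1)/(3*(l^2 + 10*l + 25))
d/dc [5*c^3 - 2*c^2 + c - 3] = 15*c^2 - 4*c + 1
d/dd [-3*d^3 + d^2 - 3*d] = -9*d^2 + 2*d - 3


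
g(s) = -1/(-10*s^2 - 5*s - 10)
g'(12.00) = 0.00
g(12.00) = 0.00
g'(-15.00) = 0.00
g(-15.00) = 0.00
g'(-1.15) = 0.06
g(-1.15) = 0.06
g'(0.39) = -0.07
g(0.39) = 0.07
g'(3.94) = -0.00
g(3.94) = 0.01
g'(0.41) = -0.07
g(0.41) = 0.07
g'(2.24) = -0.01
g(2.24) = 0.01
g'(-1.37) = 0.05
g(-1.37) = 0.05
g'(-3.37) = 0.01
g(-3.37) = 0.01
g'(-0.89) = 0.07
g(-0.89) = 0.07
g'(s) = -(20*s + 5)/(-10*s^2 - 5*s - 10)^2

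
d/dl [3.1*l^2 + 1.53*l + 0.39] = 6.2*l + 1.53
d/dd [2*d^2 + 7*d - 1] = 4*d + 7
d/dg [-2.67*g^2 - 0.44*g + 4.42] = -5.34*g - 0.44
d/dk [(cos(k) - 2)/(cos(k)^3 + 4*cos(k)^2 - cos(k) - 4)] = (-29*cos(k)/2 - cos(2*k) + cos(3*k)/2 + 5)/((cos(k) + 4)^2*sin(k)^3)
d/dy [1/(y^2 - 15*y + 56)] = (15 - 2*y)/(y^2 - 15*y + 56)^2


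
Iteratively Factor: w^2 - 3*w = (w - 3)*(w)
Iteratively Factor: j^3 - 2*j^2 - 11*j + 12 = (j - 1)*(j^2 - j - 12) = (j - 1)*(j + 3)*(j - 4)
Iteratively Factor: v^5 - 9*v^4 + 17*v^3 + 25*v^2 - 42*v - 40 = (v - 5)*(v^4 - 4*v^3 - 3*v^2 + 10*v + 8) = (v - 5)*(v + 1)*(v^3 - 5*v^2 + 2*v + 8) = (v - 5)*(v + 1)^2*(v^2 - 6*v + 8) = (v - 5)*(v - 4)*(v + 1)^2*(v - 2)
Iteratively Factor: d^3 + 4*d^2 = (d)*(d^2 + 4*d) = d^2*(d + 4)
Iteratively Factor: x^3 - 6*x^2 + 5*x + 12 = (x - 3)*(x^2 - 3*x - 4) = (x - 3)*(x + 1)*(x - 4)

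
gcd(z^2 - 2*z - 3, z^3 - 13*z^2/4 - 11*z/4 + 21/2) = z - 3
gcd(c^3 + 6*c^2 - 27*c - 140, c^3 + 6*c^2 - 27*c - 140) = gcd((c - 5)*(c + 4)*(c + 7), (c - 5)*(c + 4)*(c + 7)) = c^3 + 6*c^2 - 27*c - 140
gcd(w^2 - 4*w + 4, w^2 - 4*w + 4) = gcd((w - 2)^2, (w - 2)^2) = w^2 - 4*w + 4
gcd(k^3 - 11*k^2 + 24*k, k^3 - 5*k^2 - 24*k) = k^2 - 8*k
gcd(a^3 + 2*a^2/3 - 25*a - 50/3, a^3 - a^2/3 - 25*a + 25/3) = a^2 - 25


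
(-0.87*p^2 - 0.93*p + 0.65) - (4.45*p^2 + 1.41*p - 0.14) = -5.32*p^2 - 2.34*p + 0.79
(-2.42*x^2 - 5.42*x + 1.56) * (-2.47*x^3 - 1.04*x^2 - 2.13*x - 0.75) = 5.9774*x^5 + 15.9042*x^4 + 6.9382*x^3 + 11.7372*x^2 + 0.7422*x - 1.17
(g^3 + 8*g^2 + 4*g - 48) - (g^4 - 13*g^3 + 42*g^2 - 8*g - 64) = -g^4 + 14*g^3 - 34*g^2 + 12*g + 16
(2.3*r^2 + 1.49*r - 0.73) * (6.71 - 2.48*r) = -5.704*r^3 + 11.7378*r^2 + 11.8083*r - 4.8983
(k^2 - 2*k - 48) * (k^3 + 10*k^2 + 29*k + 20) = k^5 + 8*k^4 - 39*k^3 - 518*k^2 - 1432*k - 960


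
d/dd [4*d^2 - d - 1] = 8*d - 1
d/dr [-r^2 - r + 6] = -2*r - 1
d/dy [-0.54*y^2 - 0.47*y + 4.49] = -1.08*y - 0.47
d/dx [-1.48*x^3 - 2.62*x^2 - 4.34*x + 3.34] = -4.44*x^2 - 5.24*x - 4.34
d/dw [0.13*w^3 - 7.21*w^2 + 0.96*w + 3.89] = 0.39*w^2 - 14.42*w + 0.96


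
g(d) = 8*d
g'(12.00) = 8.00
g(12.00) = 96.00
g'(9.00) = 8.00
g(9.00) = 72.00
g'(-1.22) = 8.00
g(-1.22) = -9.76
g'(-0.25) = 8.00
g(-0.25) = -2.00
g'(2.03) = 8.00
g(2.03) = 16.24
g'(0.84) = 8.00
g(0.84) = 6.72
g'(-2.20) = 8.00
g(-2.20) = -17.60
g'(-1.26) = 8.00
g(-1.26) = -10.08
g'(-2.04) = 8.00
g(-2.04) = -16.32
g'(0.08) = 8.00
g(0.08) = 0.64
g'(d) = 8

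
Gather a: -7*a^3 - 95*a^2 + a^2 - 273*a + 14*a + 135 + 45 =-7*a^3 - 94*a^2 - 259*a + 180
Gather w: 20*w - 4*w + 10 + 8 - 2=16*w + 16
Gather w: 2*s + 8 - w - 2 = 2*s - w + 6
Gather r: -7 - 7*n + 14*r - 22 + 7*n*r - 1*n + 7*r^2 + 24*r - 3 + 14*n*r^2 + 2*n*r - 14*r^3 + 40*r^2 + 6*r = -8*n - 14*r^3 + r^2*(14*n + 47) + r*(9*n + 44) - 32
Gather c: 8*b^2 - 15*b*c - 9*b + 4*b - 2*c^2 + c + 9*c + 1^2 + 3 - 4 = 8*b^2 - 5*b - 2*c^2 + c*(10 - 15*b)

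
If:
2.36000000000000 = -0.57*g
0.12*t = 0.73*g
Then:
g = -4.14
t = -25.19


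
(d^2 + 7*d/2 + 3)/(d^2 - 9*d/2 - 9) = (d + 2)/(d - 6)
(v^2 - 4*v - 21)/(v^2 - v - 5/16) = 16*(-v^2 + 4*v + 21)/(-16*v^2 + 16*v + 5)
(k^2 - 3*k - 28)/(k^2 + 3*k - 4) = (k - 7)/(k - 1)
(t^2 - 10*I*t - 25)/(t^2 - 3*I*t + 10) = (t - 5*I)/(t + 2*I)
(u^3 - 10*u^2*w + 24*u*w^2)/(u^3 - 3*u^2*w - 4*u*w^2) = (u - 6*w)/(u + w)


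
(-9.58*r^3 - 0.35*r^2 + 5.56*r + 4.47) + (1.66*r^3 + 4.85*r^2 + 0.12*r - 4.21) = -7.92*r^3 + 4.5*r^2 + 5.68*r + 0.26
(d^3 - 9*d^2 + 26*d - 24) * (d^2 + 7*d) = d^5 - 2*d^4 - 37*d^3 + 158*d^2 - 168*d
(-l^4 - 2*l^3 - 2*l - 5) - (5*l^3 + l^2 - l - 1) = -l^4 - 7*l^3 - l^2 - l - 4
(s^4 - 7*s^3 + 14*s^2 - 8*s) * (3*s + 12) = 3*s^5 - 9*s^4 - 42*s^3 + 144*s^2 - 96*s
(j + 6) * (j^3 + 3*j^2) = j^4 + 9*j^3 + 18*j^2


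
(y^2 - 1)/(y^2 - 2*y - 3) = (y - 1)/(y - 3)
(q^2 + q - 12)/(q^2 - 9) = (q + 4)/(q + 3)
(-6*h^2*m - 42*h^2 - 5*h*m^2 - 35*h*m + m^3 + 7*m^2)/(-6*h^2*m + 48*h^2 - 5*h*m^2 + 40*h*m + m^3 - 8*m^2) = (m + 7)/(m - 8)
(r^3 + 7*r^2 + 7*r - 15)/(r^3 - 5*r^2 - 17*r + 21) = (r + 5)/(r - 7)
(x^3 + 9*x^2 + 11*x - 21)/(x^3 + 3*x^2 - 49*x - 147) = (x - 1)/(x - 7)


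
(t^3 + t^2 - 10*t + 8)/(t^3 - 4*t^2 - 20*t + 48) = (t - 1)/(t - 6)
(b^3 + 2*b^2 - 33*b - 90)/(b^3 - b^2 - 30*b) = (b + 3)/b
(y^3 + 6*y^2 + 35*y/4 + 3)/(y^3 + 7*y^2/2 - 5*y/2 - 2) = (y + 3/2)/(y - 1)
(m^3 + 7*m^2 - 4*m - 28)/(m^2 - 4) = m + 7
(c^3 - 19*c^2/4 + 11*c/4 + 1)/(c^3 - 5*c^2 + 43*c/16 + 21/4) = 4*(4*c^2 - 3*c - 1)/(16*c^2 - 16*c - 21)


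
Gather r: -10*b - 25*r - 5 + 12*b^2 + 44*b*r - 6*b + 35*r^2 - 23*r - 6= 12*b^2 - 16*b + 35*r^2 + r*(44*b - 48) - 11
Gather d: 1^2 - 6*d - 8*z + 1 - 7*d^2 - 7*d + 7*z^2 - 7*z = -7*d^2 - 13*d + 7*z^2 - 15*z + 2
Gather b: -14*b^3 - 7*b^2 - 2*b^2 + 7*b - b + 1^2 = -14*b^3 - 9*b^2 + 6*b + 1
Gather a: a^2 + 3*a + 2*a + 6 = a^2 + 5*a + 6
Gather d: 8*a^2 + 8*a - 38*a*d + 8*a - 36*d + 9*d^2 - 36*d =8*a^2 + 16*a + 9*d^2 + d*(-38*a - 72)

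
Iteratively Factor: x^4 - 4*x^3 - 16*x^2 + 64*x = (x + 4)*(x^3 - 8*x^2 + 16*x) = (x - 4)*(x + 4)*(x^2 - 4*x) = x*(x - 4)*(x + 4)*(x - 4)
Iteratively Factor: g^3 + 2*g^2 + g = (g)*(g^2 + 2*g + 1) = g*(g + 1)*(g + 1)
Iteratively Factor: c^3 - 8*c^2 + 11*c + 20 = (c - 4)*(c^2 - 4*c - 5) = (c - 5)*(c - 4)*(c + 1)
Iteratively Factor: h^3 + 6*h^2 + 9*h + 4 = (h + 1)*(h^2 + 5*h + 4) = (h + 1)*(h + 4)*(h + 1)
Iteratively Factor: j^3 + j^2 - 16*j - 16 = (j + 1)*(j^2 - 16) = (j - 4)*(j + 1)*(j + 4)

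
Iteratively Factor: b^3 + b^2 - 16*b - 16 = (b + 1)*(b^2 - 16) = (b + 1)*(b + 4)*(b - 4)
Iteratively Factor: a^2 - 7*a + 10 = (a - 2)*(a - 5)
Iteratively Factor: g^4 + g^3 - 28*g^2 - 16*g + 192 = (g - 3)*(g^3 + 4*g^2 - 16*g - 64) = (g - 3)*(g + 4)*(g^2 - 16) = (g - 4)*(g - 3)*(g + 4)*(g + 4)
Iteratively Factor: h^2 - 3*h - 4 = (h - 4)*(h + 1)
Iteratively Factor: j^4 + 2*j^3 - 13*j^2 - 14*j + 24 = (j + 4)*(j^3 - 2*j^2 - 5*j + 6) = (j + 2)*(j + 4)*(j^2 - 4*j + 3) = (j - 3)*(j + 2)*(j + 4)*(j - 1)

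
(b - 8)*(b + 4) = b^2 - 4*b - 32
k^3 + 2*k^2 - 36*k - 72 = (k - 6)*(k + 2)*(k + 6)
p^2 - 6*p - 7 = (p - 7)*(p + 1)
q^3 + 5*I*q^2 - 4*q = q*(q + I)*(q + 4*I)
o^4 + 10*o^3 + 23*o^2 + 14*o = o*(o + 1)*(o + 2)*(o + 7)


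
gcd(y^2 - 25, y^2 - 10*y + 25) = y - 5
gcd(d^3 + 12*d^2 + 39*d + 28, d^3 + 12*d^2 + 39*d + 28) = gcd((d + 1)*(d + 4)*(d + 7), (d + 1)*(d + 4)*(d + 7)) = d^3 + 12*d^2 + 39*d + 28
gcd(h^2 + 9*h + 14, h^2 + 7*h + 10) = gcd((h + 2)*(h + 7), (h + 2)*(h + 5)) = h + 2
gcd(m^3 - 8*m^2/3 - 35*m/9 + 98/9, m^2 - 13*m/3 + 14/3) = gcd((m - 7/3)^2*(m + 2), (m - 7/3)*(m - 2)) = m - 7/3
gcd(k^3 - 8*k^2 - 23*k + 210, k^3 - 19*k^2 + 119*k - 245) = k - 7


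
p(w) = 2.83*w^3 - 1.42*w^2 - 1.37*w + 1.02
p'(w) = 8.49*w^2 - 2.84*w - 1.37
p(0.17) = 0.76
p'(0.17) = -1.61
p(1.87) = 12.00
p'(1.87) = 23.01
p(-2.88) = -74.42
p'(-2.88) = 77.23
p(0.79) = 0.45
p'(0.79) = 1.69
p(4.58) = 236.84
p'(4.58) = 163.71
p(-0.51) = 0.97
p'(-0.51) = 2.29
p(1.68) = 8.13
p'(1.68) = 17.82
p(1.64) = 7.44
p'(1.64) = 16.81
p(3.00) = 60.54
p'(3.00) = 66.52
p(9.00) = 1936.74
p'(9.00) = 660.76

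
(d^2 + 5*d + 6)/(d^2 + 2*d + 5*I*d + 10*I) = (d + 3)/(d + 5*I)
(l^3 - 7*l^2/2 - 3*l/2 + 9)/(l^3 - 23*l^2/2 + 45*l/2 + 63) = (l^2 - 5*l + 6)/(l^2 - 13*l + 42)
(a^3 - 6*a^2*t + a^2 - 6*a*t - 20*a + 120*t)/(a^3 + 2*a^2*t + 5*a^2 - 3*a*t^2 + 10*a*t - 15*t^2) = (-a^2 + 6*a*t + 4*a - 24*t)/(-a^2 - 2*a*t + 3*t^2)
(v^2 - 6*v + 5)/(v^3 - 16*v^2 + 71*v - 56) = (v - 5)/(v^2 - 15*v + 56)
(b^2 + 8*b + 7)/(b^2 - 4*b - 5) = (b + 7)/(b - 5)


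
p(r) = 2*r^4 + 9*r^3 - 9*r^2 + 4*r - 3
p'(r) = 8*r^3 + 27*r^2 - 18*r + 4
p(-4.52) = -201.26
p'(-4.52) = -101.78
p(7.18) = 8208.36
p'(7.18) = 4227.84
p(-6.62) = 806.20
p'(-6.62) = -1014.52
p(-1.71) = -64.06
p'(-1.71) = 73.73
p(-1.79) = -70.08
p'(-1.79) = 76.85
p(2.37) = 138.84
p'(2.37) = 219.49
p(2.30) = 124.06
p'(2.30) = 202.77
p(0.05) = -2.82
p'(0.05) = 3.17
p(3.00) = 333.00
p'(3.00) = 409.00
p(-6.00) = 297.00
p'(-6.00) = -644.00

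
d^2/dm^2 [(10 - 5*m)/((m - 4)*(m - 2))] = -10/(m^3 - 12*m^2 + 48*m - 64)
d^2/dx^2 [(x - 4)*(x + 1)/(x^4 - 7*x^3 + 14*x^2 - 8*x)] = 2*(3*x^5 - 3*x^4 - 17*x^3 + 33*x^2 - 18*x + 4)/(x^3*(x^6 - 9*x^5 + 33*x^4 - 63*x^3 + 66*x^2 - 36*x + 8))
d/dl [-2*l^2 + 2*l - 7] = 2 - 4*l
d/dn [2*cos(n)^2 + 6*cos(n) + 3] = -2*(2*cos(n) + 3)*sin(n)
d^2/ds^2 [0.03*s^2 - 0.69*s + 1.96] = 0.0600000000000000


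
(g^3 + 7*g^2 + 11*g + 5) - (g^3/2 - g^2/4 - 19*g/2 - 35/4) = g^3/2 + 29*g^2/4 + 41*g/2 + 55/4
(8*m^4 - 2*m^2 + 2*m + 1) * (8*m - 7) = 64*m^5 - 56*m^4 - 16*m^3 + 30*m^2 - 6*m - 7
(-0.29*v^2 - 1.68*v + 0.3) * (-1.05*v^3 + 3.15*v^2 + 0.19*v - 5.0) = 0.3045*v^5 + 0.8505*v^4 - 5.6621*v^3 + 2.0758*v^2 + 8.457*v - 1.5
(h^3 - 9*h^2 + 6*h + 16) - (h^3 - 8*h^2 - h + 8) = -h^2 + 7*h + 8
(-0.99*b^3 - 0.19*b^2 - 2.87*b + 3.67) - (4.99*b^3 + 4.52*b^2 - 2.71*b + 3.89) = -5.98*b^3 - 4.71*b^2 - 0.16*b - 0.22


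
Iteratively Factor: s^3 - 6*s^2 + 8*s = (s - 2)*(s^2 - 4*s) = s*(s - 2)*(s - 4)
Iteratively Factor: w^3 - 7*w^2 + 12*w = (w - 3)*(w^2 - 4*w) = w*(w - 3)*(w - 4)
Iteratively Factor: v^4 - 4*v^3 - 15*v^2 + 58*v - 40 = (v - 2)*(v^3 - 2*v^2 - 19*v + 20) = (v - 2)*(v - 1)*(v^2 - v - 20) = (v - 2)*(v - 1)*(v + 4)*(v - 5)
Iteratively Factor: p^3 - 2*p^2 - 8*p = (p + 2)*(p^2 - 4*p) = (p - 4)*(p + 2)*(p)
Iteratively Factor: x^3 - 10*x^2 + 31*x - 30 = (x - 2)*(x^2 - 8*x + 15) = (x - 3)*(x - 2)*(x - 5)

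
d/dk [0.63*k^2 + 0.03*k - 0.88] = 1.26*k + 0.03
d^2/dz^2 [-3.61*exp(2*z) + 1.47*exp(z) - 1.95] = (1.47 - 14.44*exp(z))*exp(z)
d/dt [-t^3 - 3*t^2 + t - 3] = -3*t^2 - 6*t + 1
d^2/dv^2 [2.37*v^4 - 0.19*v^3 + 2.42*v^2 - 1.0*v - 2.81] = 28.44*v^2 - 1.14*v + 4.84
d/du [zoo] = 0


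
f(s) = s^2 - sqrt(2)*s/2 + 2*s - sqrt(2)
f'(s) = 2*s - sqrt(2)/2 + 2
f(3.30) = 13.74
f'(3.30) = 7.89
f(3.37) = 14.30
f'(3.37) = 8.03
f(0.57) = -0.35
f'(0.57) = 2.43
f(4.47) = 24.35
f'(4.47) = 10.23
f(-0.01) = -1.43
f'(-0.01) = 1.27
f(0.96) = 0.75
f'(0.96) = 3.21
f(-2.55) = 1.79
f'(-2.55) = -3.81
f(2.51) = 8.13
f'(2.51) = 6.31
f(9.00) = 91.22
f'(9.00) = 19.29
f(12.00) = 158.10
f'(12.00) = 25.29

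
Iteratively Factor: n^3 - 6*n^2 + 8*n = (n)*(n^2 - 6*n + 8) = n*(n - 2)*(n - 4)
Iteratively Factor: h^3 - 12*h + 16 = (h - 2)*(h^2 + 2*h - 8) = (h - 2)*(h + 4)*(h - 2)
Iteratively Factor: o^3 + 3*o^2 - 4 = (o + 2)*(o^2 + o - 2) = (o + 2)^2*(o - 1)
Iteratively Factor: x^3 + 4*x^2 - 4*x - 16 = (x + 4)*(x^2 - 4) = (x - 2)*(x + 4)*(x + 2)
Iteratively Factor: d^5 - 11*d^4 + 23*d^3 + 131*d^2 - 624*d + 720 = (d - 3)*(d^4 - 8*d^3 - d^2 + 128*d - 240) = (d - 4)*(d - 3)*(d^3 - 4*d^2 - 17*d + 60) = (d - 5)*(d - 4)*(d - 3)*(d^2 + d - 12) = (d - 5)*(d - 4)*(d - 3)^2*(d + 4)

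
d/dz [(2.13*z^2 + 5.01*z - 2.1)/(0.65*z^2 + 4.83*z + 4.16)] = (7.0314*z^2 + 20.4516*z + 30.9846)/(0.4225*z^4 + 6.279*z^3 + 28.7369*z^2 + 40.1856*z + 17.3056)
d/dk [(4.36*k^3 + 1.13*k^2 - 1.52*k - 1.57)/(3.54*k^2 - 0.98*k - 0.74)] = (15.4344*k^4 - 8.5456*k^3 - 5.4058*k^2 + 9.4432*k - 0.4138)/(12.5316*k^4 - 6.9384*k^3 - 4.2788*k^2 + 1.4504*k + 0.5476)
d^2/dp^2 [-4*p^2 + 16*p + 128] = -8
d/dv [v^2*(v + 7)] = v*(3*v + 14)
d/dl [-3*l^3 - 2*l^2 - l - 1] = -9*l^2 - 4*l - 1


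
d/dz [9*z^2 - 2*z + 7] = 18*z - 2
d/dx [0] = 0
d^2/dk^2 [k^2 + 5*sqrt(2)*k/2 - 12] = 2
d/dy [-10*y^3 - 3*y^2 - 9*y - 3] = -30*y^2 - 6*y - 9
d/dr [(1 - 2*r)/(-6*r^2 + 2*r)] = (-6*r^2 + 6*r - 1)/(2*r^2*(9*r^2 - 6*r + 1))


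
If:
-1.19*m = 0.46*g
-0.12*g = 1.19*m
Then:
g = 0.00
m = 0.00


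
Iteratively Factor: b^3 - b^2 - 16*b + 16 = (b + 4)*(b^2 - 5*b + 4) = (b - 1)*(b + 4)*(b - 4)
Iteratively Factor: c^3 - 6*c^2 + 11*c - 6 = (c - 3)*(c^2 - 3*c + 2) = (c - 3)*(c - 1)*(c - 2)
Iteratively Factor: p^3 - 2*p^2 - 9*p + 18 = (p - 3)*(p^2 + p - 6) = (p - 3)*(p + 3)*(p - 2)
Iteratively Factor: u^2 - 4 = (u - 2)*(u + 2)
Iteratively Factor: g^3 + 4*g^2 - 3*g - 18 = (g + 3)*(g^2 + g - 6) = (g + 3)^2*(g - 2)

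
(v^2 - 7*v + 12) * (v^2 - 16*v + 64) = v^4 - 23*v^3 + 188*v^2 - 640*v + 768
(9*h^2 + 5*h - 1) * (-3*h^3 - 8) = -27*h^5 - 15*h^4 + 3*h^3 - 72*h^2 - 40*h + 8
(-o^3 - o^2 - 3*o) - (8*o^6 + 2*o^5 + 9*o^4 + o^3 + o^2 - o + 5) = -8*o^6 - 2*o^5 - 9*o^4 - 2*o^3 - 2*o^2 - 2*o - 5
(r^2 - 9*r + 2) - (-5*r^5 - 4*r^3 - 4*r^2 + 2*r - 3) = 5*r^5 + 4*r^3 + 5*r^2 - 11*r + 5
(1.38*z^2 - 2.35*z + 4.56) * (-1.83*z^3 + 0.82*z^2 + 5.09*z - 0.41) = -2.5254*z^5 + 5.4321*z^4 - 3.2476*z^3 - 8.7881*z^2 + 24.1739*z - 1.8696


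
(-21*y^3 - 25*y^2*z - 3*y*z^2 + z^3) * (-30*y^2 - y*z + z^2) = 630*y^5 + 771*y^4*z + 94*y^3*z^2 - 52*y^2*z^3 - 4*y*z^4 + z^5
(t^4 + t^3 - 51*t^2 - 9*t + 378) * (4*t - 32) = 4*t^5 - 28*t^4 - 236*t^3 + 1596*t^2 + 1800*t - 12096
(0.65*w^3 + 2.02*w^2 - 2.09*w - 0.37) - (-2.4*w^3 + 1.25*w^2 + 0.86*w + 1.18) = 3.05*w^3 + 0.77*w^2 - 2.95*w - 1.55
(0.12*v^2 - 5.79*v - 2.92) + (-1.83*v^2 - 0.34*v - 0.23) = -1.71*v^2 - 6.13*v - 3.15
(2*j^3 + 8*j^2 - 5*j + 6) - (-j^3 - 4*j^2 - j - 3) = 3*j^3 + 12*j^2 - 4*j + 9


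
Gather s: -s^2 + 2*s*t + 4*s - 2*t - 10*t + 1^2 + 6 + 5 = -s^2 + s*(2*t + 4) - 12*t + 12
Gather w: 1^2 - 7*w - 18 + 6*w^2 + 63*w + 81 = 6*w^2 + 56*w + 64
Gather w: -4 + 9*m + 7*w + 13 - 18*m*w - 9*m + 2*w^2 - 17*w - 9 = 2*w^2 + w*(-18*m - 10)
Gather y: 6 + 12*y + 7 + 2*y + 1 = 14*y + 14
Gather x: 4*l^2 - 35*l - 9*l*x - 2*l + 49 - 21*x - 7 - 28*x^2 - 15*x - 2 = 4*l^2 - 37*l - 28*x^2 + x*(-9*l - 36) + 40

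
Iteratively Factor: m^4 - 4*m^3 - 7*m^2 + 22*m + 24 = (m + 1)*(m^3 - 5*m^2 - 2*m + 24) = (m + 1)*(m + 2)*(m^2 - 7*m + 12) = (m - 3)*(m + 1)*(m + 2)*(m - 4)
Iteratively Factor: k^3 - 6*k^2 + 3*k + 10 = (k + 1)*(k^2 - 7*k + 10) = (k - 5)*(k + 1)*(k - 2)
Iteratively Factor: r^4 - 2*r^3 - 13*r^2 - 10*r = (r + 2)*(r^3 - 4*r^2 - 5*r) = (r - 5)*(r + 2)*(r^2 + r) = (r - 5)*(r + 1)*(r + 2)*(r)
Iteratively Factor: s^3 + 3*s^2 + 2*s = (s + 1)*(s^2 + 2*s) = (s + 1)*(s + 2)*(s)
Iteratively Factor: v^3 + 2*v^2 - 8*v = (v)*(v^2 + 2*v - 8) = v*(v - 2)*(v + 4)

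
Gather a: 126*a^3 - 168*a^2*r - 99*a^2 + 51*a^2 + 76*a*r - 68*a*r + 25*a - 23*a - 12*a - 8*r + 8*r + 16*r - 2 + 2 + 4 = 126*a^3 + a^2*(-168*r - 48) + a*(8*r - 10) + 16*r + 4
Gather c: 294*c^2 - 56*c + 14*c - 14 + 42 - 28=294*c^2 - 42*c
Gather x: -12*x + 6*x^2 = 6*x^2 - 12*x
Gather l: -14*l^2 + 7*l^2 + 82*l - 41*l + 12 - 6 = -7*l^2 + 41*l + 6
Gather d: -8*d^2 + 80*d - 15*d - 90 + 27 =-8*d^2 + 65*d - 63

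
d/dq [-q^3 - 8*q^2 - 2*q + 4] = -3*q^2 - 16*q - 2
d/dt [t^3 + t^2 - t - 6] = 3*t^2 + 2*t - 1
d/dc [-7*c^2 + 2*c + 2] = 2 - 14*c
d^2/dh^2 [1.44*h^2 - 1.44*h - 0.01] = 2.88000000000000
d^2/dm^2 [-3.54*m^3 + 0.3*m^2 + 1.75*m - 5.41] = 0.6 - 21.24*m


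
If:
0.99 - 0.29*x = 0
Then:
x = 3.41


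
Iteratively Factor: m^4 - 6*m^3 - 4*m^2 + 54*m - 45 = (m - 3)*(m^3 - 3*m^2 - 13*m + 15) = (m - 5)*(m - 3)*(m^2 + 2*m - 3) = (m - 5)*(m - 3)*(m - 1)*(m + 3)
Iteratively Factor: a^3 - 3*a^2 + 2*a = (a - 2)*(a^2 - a) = (a - 2)*(a - 1)*(a)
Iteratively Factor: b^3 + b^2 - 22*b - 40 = (b - 5)*(b^2 + 6*b + 8) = (b - 5)*(b + 2)*(b + 4)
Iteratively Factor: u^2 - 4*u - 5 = (u - 5)*(u + 1)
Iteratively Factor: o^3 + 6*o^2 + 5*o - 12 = (o + 4)*(o^2 + 2*o - 3) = (o + 3)*(o + 4)*(o - 1)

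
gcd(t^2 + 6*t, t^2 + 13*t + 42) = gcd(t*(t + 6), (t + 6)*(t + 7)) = t + 6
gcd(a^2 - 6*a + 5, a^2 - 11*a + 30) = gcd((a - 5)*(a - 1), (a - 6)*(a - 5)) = a - 5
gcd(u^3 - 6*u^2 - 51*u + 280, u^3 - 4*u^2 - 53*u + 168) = u^2 - u - 56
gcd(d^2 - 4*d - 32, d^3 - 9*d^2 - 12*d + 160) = d^2 - 4*d - 32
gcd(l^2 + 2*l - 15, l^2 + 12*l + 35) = l + 5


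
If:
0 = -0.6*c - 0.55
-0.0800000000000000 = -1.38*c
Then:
No Solution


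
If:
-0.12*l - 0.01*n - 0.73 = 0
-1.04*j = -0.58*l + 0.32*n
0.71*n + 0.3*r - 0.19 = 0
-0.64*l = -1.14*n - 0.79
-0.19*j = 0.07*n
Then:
No Solution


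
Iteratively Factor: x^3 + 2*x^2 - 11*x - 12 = (x - 3)*(x^2 + 5*x + 4) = (x - 3)*(x + 1)*(x + 4)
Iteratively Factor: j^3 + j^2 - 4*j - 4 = (j - 2)*(j^2 + 3*j + 2) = (j - 2)*(j + 1)*(j + 2)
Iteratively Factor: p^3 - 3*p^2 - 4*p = (p)*(p^2 - 3*p - 4) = p*(p - 4)*(p + 1)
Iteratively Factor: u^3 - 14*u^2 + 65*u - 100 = (u - 5)*(u^2 - 9*u + 20) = (u - 5)^2*(u - 4)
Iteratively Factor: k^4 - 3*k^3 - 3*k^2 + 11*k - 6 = (k - 3)*(k^3 - 3*k + 2) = (k - 3)*(k - 1)*(k^2 + k - 2) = (k - 3)*(k - 1)*(k + 2)*(k - 1)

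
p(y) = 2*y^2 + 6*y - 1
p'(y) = 4*y + 6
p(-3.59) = 3.24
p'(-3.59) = -8.36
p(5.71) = 98.47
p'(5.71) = 28.84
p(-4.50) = 12.50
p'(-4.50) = -12.00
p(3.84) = 51.53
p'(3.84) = 21.36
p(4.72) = 71.88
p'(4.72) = 24.88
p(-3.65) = 3.74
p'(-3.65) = -8.60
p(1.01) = 7.10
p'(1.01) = 10.04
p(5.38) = 89.17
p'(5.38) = 27.52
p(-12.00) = 215.00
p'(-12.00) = -42.00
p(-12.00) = 215.00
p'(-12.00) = -42.00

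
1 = 1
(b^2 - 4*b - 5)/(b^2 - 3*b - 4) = (b - 5)/(b - 4)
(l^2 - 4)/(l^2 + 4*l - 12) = (l + 2)/(l + 6)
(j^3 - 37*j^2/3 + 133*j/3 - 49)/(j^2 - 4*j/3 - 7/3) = (j^2 - 10*j + 21)/(j + 1)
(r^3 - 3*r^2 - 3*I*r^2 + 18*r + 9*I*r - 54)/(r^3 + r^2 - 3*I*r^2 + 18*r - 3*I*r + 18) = (r - 3)/(r + 1)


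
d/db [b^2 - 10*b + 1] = 2*b - 10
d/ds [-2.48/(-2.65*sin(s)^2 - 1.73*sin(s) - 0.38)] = -(13.144*sin(s) + 4.2904)*cos(s)/(2.65*sin(s)^2 + 1.73*sin(s) + 0.38)^2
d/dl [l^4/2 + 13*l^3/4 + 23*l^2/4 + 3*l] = 2*l^3 + 39*l^2/4 + 23*l/2 + 3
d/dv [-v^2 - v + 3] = -2*v - 1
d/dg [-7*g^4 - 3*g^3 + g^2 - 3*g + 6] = -28*g^3 - 9*g^2 + 2*g - 3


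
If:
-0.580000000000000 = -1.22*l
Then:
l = 0.48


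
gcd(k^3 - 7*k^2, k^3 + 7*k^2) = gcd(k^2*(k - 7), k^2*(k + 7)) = k^2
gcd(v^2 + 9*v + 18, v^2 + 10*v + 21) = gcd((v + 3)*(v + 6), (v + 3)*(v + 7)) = v + 3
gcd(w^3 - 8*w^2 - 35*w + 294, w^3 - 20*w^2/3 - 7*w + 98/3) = w - 7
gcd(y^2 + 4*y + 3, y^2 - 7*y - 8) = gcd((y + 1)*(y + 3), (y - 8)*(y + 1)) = y + 1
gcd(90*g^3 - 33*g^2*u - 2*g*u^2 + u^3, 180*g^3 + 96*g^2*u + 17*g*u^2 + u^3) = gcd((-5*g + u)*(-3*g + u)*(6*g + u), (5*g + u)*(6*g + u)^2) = 6*g + u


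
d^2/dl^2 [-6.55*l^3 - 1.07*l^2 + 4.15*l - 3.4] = -39.3*l - 2.14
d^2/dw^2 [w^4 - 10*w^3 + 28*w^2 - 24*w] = 12*w^2 - 60*w + 56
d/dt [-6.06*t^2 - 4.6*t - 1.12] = -12.12*t - 4.6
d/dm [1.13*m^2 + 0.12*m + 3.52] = 2.26*m + 0.12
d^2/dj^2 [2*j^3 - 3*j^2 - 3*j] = 12*j - 6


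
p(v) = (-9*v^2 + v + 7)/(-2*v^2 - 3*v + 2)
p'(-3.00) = 6.29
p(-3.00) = 11.00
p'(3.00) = 0.42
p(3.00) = 2.84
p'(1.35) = 2.01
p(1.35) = 1.41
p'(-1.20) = 10.05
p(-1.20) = -2.63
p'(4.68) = 0.20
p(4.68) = 3.32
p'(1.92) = 0.92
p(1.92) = 2.18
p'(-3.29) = 3.80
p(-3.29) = 9.58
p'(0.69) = 29.94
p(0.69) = -3.33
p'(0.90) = 7.30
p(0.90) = -0.26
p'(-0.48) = 3.78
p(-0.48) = 1.49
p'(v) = (1 - 18*v)/(-2*v^2 - 3*v + 2) + (4*v + 3)*(-9*v^2 + v + 7)/(-2*v^2 - 3*v + 2)^2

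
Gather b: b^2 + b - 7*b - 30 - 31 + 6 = b^2 - 6*b - 55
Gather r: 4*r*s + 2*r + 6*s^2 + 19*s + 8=r*(4*s + 2) + 6*s^2 + 19*s + 8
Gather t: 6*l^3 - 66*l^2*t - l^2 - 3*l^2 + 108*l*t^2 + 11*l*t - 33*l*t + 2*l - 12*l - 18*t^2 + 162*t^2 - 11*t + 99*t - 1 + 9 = 6*l^3 - 4*l^2 - 10*l + t^2*(108*l + 144) + t*(-66*l^2 - 22*l + 88) + 8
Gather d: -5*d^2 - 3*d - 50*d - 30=-5*d^2 - 53*d - 30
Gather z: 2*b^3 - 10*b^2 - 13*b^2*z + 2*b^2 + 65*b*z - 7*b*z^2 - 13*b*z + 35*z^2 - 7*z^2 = 2*b^3 - 8*b^2 + z^2*(28 - 7*b) + z*(-13*b^2 + 52*b)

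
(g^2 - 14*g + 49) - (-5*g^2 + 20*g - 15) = 6*g^2 - 34*g + 64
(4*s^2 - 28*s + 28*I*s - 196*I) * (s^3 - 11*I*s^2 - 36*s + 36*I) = 4*s^5 - 28*s^4 - 16*I*s^4 + 164*s^3 + 112*I*s^3 - 1148*s^2 - 864*I*s^2 - 1008*s + 6048*I*s + 7056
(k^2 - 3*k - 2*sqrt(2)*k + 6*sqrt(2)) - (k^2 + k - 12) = -4*k - 2*sqrt(2)*k + 6*sqrt(2) + 12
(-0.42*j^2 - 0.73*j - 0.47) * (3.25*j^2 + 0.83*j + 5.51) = -1.365*j^4 - 2.7211*j^3 - 4.4476*j^2 - 4.4124*j - 2.5897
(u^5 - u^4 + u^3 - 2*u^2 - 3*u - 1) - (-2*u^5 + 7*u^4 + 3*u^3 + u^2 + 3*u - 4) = 3*u^5 - 8*u^4 - 2*u^3 - 3*u^2 - 6*u + 3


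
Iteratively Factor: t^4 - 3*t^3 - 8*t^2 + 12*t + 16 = (t + 1)*(t^3 - 4*t^2 - 4*t + 16) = (t - 4)*(t + 1)*(t^2 - 4) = (t - 4)*(t - 2)*(t + 1)*(t + 2)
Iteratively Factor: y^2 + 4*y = (y + 4)*(y)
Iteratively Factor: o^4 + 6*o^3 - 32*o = (o - 2)*(o^3 + 8*o^2 + 16*o) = (o - 2)*(o + 4)*(o^2 + 4*o) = o*(o - 2)*(o + 4)*(o + 4)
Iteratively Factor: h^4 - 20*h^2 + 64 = (h + 4)*(h^3 - 4*h^2 - 4*h + 16) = (h - 4)*(h + 4)*(h^2 - 4) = (h - 4)*(h - 2)*(h + 4)*(h + 2)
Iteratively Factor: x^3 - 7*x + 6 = (x - 1)*(x^2 + x - 6) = (x - 1)*(x + 3)*(x - 2)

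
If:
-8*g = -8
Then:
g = 1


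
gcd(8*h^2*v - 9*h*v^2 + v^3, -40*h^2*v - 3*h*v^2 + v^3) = -8*h*v + v^2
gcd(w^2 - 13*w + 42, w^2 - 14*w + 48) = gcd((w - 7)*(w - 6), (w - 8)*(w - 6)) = w - 6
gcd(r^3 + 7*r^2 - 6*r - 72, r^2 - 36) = r + 6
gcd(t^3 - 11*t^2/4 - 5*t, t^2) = t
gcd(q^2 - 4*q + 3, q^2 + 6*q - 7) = q - 1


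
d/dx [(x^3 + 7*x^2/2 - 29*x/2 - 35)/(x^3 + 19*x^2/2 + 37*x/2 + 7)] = 6*(4*x^2 + 28*x + 91)/(4*x^4 + 60*x^3 + 253*x^2 + 210*x + 49)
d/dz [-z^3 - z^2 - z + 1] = -3*z^2 - 2*z - 1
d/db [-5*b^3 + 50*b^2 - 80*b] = -15*b^2 + 100*b - 80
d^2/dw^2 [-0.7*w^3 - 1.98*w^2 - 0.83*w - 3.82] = -4.2*w - 3.96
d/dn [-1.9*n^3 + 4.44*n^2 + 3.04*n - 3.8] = -5.7*n^2 + 8.88*n + 3.04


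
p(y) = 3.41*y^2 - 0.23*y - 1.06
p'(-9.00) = -61.61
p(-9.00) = 277.22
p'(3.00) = 20.23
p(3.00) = 28.94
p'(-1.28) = -8.96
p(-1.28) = 4.82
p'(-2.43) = -16.80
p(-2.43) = 19.63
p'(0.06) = 0.18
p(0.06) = -1.06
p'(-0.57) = -4.12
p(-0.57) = 0.18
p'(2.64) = 17.77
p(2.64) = 22.10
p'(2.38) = 16.00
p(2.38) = 17.71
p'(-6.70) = -45.92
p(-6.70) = 153.56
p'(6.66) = 45.19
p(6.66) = 148.66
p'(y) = 6.82*y - 0.23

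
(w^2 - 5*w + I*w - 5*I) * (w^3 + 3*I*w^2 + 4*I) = w^5 - 5*w^4 + 4*I*w^4 - 3*w^3 - 20*I*w^3 + 15*w^2 + 4*I*w^2 - 4*w - 20*I*w + 20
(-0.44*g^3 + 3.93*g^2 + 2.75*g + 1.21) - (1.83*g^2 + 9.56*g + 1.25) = -0.44*g^3 + 2.1*g^2 - 6.81*g - 0.04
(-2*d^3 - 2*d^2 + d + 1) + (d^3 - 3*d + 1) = -d^3 - 2*d^2 - 2*d + 2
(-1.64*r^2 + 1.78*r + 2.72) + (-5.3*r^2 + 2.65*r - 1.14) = -6.94*r^2 + 4.43*r + 1.58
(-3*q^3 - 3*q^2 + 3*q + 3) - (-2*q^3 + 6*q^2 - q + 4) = -q^3 - 9*q^2 + 4*q - 1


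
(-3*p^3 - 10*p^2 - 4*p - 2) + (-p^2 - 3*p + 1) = -3*p^3 - 11*p^2 - 7*p - 1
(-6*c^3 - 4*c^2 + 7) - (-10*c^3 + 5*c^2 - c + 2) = 4*c^3 - 9*c^2 + c + 5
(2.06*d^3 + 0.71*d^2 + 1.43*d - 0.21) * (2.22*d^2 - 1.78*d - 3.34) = 4.5732*d^5 - 2.0906*d^4 - 4.9696*d^3 - 5.383*d^2 - 4.4024*d + 0.7014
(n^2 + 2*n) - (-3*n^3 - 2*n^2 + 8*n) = 3*n^3 + 3*n^2 - 6*n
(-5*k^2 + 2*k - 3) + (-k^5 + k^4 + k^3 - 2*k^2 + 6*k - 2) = -k^5 + k^4 + k^3 - 7*k^2 + 8*k - 5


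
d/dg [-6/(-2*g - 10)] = -3/(g + 5)^2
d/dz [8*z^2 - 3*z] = 16*z - 3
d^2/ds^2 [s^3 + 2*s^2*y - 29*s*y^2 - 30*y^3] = 6*s + 4*y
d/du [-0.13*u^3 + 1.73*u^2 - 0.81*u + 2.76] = -0.39*u^2 + 3.46*u - 0.81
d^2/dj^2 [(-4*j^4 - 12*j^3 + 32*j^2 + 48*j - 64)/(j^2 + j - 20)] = 8*(-j^6 - 3*j^5 + 57*j^4 + 101*j^3 - 1788*j^2 - 2928*j + 3104)/(j^6 + 3*j^5 - 57*j^4 - 119*j^3 + 1140*j^2 + 1200*j - 8000)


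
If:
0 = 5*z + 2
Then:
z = -2/5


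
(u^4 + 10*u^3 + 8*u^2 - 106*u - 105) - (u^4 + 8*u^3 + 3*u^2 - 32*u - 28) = 2*u^3 + 5*u^2 - 74*u - 77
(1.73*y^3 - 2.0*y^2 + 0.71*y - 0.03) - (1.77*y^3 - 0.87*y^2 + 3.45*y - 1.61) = -0.04*y^3 - 1.13*y^2 - 2.74*y + 1.58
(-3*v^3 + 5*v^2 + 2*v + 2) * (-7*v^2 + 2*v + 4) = 21*v^5 - 41*v^4 - 16*v^3 + 10*v^2 + 12*v + 8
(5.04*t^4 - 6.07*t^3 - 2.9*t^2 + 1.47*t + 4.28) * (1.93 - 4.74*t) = -23.8896*t^5 + 38.499*t^4 + 2.0309*t^3 - 12.5648*t^2 - 17.4501*t + 8.2604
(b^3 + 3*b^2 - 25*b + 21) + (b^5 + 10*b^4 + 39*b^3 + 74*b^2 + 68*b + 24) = b^5 + 10*b^4 + 40*b^3 + 77*b^2 + 43*b + 45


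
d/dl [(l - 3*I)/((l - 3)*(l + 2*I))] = ((-l + 3*I)*(l - 3) + (-l + 3*I)*(l + 2*I) + (l - 3)*(l + 2*I))/((l - 3)^2*(l + 2*I)^2)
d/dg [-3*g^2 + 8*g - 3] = 8 - 6*g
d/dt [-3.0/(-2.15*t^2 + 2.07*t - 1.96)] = (6.21 - 12.9*t)/(2.15*t^2 - 2.07*t + 1.96)^2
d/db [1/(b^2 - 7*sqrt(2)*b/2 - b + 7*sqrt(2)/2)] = 2*(-4*b + 2 + 7*sqrt(2))/(2*b^2 - 7*sqrt(2)*b - 2*b + 7*sqrt(2))^2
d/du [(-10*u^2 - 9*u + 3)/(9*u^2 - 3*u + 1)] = 37*u*(3*u - 2)/(81*u^4 - 54*u^3 + 27*u^2 - 6*u + 1)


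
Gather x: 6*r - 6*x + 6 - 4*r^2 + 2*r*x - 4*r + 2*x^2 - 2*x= -4*r^2 + 2*r + 2*x^2 + x*(2*r - 8) + 6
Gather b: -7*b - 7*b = -14*b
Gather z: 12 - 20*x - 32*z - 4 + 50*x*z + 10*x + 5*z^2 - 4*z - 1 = -10*x + 5*z^2 + z*(50*x - 36) + 7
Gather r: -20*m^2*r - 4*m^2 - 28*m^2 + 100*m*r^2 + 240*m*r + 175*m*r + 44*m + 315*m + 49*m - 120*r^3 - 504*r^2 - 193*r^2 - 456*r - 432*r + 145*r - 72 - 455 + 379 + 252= -32*m^2 + 408*m - 120*r^3 + r^2*(100*m - 697) + r*(-20*m^2 + 415*m - 743) + 104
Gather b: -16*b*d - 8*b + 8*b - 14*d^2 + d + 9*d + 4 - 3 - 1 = -16*b*d - 14*d^2 + 10*d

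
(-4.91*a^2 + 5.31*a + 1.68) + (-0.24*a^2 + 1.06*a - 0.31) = -5.15*a^2 + 6.37*a + 1.37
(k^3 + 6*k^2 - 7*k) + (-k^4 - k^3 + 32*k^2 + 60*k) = -k^4 + 38*k^2 + 53*k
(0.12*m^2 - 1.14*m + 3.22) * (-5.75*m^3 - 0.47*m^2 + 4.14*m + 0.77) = -0.69*m^5 + 6.4986*m^4 - 17.4824*m^3 - 6.1406*m^2 + 12.453*m + 2.4794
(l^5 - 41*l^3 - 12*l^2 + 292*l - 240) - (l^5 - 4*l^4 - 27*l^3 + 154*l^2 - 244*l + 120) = 4*l^4 - 14*l^3 - 166*l^2 + 536*l - 360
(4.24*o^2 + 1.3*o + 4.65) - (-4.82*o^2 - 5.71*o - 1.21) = 9.06*o^2 + 7.01*o + 5.86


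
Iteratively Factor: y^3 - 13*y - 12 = (y + 1)*(y^2 - y - 12) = (y - 4)*(y + 1)*(y + 3)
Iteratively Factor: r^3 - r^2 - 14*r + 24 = (r + 4)*(r^2 - 5*r + 6) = (r - 2)*(r + 4)*(r - 3)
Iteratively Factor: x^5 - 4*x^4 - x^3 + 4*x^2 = (x - 4)*(x^4 - x^2) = x*(x - 4)*(x^3 - x) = x*(x - 4)*(x - 1)*(x^2 + x) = x*(x - 4)*(x - 1)*(x + 1)*(x)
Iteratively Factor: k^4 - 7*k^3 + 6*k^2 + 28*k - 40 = (k - 5)*(k^3 - 2*k^2 - 4*k + 8) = (k - 5)*(k - 2)*(k^2 - 4) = (k - 5)*(k - 2)*(k + 2)*(k - 2)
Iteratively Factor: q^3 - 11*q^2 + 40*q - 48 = (q - 3)*(q^2 - 8*q + 16) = (q - 4)*(q - 3)*(q - 4)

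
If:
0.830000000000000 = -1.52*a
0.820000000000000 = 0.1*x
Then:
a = -0.55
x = 8.20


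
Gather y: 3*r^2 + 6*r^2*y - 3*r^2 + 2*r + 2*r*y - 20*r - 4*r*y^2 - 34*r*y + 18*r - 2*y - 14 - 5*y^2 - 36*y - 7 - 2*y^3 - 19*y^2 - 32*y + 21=-2*y^3 + y^2*(-4*r - 24) + y*(6*r^2 - 32*r - 70)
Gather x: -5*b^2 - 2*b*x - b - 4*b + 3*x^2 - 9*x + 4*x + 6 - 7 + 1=-5*b^2 - 5*b + 3*x^2 + x*(-2*b - 5)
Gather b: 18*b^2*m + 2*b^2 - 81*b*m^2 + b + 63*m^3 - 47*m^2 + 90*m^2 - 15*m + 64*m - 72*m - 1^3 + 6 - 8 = b^2*(18*m + 2) + b*(1 - 81*m^2) + 63*m^3 + 43*m^2 - 23*m - 3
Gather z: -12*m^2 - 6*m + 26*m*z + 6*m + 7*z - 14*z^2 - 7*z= -12*m^2 + 26*m*z - 14*z^2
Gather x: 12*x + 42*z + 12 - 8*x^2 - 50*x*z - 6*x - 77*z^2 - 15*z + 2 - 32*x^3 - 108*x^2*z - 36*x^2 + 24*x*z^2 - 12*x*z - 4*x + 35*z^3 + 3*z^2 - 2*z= -32*x^3 + x^2*(-108*z - 44) + x*(24*z^2 - 62*z + 2) + 35*z^3 - 74*z^2 + 25*z + 14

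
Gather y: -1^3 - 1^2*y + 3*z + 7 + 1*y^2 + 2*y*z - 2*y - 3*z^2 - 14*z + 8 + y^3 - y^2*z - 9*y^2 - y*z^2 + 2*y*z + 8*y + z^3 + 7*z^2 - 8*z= y^3 + y^2*(-z - 8) + y*(-z^2 + 4*z + 5) + z^3 + 4*z^2 - 19*z + 14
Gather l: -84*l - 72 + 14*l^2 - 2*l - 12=14*l^2 - 86*l - 84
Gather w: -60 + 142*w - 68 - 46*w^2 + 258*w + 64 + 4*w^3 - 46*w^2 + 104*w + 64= 4*w^3 - 92*w^2 + 504*w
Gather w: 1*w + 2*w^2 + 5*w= 2*w^2 + 6*w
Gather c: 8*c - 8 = 8*c - 8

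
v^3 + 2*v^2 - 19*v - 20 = (v - 4)*(v + 1)*(v + 5)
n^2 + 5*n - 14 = (n - 2)*(n + 7)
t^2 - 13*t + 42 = (t - 7)*(t - 6)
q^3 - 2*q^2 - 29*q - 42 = (q - 7)*(q + 2)*(q + 3)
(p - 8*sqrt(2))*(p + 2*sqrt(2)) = p^2 - 6*sqrt(2)*p - 32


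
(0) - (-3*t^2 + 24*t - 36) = 3*t^2 - 24*t + 36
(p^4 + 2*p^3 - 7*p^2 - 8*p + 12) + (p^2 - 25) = p^4 + 2*p^3 - 6*p^2 - 8*p - 13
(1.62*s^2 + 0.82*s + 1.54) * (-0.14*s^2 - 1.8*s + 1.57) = -0.2268*s^4 - 3.0308*s^3 + 0.8518*s^2 - 1.4846*s + 2.4178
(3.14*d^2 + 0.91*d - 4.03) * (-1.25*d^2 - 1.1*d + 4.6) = -3.925*d^4 - 4.5915*d^3 + 18.4805*d^2 + 8.619*d - 18.538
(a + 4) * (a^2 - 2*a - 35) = a^3 + 2*a^2 - 43*a - 140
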